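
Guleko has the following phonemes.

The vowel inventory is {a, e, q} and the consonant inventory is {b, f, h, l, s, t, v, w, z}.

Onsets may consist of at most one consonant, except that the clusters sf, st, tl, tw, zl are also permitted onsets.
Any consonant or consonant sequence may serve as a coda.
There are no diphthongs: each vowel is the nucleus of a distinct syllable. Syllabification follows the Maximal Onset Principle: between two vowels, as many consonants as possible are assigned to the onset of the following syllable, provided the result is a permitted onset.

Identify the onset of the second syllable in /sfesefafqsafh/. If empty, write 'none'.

s

Nuclei (vowels): e, e, a, q, a → 5 syllables.
σ1/σ2 boundary: /s/ → onset of the next syllable (single consonants are always licit onsets).
σ2/σ3 boundary: /f/ → onset of the next syllable (single consonants are always licit onsets).
σ3/σ4 boundary: just /f/ — single C goes to the following onset.
σ4/σ5 boundary: /s/ → onset of the next syllable (single consonants are always licit onsets).
Result: sfe.se.fa.fq.safh.
Syllable 2 is /se/: onset /s/, nucleus /e/, coda ∅.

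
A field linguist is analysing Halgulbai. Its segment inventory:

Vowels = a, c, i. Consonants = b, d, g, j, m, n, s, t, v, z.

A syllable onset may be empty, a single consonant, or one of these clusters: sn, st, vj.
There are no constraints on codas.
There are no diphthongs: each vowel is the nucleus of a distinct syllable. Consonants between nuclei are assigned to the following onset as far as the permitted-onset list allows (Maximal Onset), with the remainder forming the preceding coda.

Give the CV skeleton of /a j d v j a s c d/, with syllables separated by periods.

VCC.CCV.CVC

Vowels present: a, a, c; each is a nucleus, giving 3 syllables.
Between /a/ (V1) and /a/ (V2): /jdvj/ splits as /jd/ + /vj/ (/vj/ is the longest suffix that is a licit onset).
Between /a/ (V2) and /c/ (V3): /s/ is a single consonant, so it becomes the next onset.
So the parse is ajd.vja.scd.
Mapping each syllable to C/V: /ajd/ → VCC, /vja/ → CCV, /scd/ → CVC.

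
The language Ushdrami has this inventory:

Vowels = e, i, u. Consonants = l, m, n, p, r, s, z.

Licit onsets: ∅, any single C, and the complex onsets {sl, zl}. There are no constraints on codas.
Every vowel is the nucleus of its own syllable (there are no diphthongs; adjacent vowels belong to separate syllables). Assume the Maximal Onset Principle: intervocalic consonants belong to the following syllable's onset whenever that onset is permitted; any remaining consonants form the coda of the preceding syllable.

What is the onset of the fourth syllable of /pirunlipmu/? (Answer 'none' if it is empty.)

m

The vowels are i, u, i, u — 4 nuclei, so 4 syllables.
V1 /i/ – V2 /u/: /r/ → onset of the next syllable (single consonants are always licit onsets).
V2 /u/ – V3 /i/: /nl/; trying suffixes from longest down, /l/ is the first permitted one, so coda /n/ | onset /l/.
V3 /i/ – V4 /u/: /pm/ splits as /p/ + /m/ (/m/ is the longest suffix that is a licit onset).
Putting it together: pi.run.lip.mu.
Syllable 4 is /mu/: onset /m/, nucleus /u/, coda ∅.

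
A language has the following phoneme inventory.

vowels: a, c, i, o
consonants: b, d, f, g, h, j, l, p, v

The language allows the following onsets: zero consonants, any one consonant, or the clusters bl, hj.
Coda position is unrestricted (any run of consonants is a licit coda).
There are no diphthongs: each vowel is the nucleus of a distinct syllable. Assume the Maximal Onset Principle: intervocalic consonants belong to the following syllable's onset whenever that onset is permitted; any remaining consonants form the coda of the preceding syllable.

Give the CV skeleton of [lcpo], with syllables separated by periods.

CV.CV

Vowels present: c, o; each is a nucleus, giving 2 syllables.
σ1/σ2 boundary: /p/ is a single consonant, so it becomes the next onset.
So the parse is lc.po.
Mapping each syllable to C/V: /lc/ → CV, /po/ → CV.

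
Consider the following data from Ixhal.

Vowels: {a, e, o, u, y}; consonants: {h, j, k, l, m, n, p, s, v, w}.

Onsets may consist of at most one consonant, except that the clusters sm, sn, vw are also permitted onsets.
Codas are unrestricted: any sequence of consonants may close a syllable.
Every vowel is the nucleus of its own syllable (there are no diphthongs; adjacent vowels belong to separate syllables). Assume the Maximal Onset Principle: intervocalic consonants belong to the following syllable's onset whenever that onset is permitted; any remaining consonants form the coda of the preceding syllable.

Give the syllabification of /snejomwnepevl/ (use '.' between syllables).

Nuclei (vowels): e, o, e, e → 4 syllables.
Between /e/ (V1) and /o/ (V2): just /j/ — single C goes to the following onset.
Between /o/ (V2) and /e/ (V3): /mwn/ splits as /mw/ + /n/ (/n/ is the longest suffix that is a licit onset).
Between /e/ (V3) and /e/ (V4): just /p/ — single C goes to the following onset.

sne.jomw.ne.pevl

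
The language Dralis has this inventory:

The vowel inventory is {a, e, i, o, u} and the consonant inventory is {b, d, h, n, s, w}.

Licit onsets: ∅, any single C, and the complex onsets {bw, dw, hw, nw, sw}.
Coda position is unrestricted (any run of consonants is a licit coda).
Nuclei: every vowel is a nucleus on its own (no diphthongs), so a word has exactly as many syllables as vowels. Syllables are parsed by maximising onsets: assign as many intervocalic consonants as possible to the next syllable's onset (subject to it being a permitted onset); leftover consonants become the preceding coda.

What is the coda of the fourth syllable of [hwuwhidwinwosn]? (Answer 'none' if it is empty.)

sn

Nuclei (vowels): u, i, i, o → 4 syllables.
σ1/σ2 boundary: /wh/ — longest licit onset from the right is /h/, leaving /w/ as coda.
σ2/σ3 boundary: /dw/ — entire cluster is a permitted onset → onset /dw/, coda ∅.
σ3/σ4 boundary: cluster /nw/ — /nw/ is itself a permitted onset, so the whole cluster goes right; preceding coda = ∅.
Result: hwuw.hi.dwi.nwosn.
Syllable 4 is /nwosn/: onset /nw/, nucleus /o/, coda /sn/.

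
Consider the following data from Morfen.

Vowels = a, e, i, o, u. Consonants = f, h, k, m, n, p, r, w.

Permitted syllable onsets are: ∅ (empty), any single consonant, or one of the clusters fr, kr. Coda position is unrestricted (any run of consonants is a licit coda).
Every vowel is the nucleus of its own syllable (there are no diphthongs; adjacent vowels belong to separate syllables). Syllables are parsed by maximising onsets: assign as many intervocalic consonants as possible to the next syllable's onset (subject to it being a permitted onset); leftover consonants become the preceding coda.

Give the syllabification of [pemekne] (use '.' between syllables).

Vowels present: e, e, e; each is a nucleus, giving 3 syllables.
V1 /e/ – V2 /e/: /m/ is a single consonant, so it becomes the next onset.
V2 /e/ – V3 /e/: /kn/; trying suffixes from longest down, /n/ is the first permitted one, so coda /k/ | onset /n/.

pe.mek.ne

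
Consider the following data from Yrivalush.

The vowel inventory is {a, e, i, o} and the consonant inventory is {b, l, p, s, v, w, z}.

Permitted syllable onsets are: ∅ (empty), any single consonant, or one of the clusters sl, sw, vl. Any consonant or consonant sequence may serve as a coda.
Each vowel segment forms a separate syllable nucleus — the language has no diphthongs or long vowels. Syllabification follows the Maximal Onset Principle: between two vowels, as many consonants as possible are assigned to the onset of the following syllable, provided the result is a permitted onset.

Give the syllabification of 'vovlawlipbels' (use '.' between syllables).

Vowels present: o, a, i, e; each is a nucleus, giving 4 syllables.
σ1/σ2 boundary: cluster /vl/ — /vl/ is itself a permitted onset, so the whole cluster goes right; preceding coda = ∅.
σ2/σ3 boundary: /wl/ splits as /w/ + /l/ (/l/ is the longest suffix that is a licit onset).
σ3/σ4 boundary: /pb/; trying suffixes from longest down, /b/ is the first permitted one, so coda /p/ | onset /b/.

vo.vlaw.lip.bels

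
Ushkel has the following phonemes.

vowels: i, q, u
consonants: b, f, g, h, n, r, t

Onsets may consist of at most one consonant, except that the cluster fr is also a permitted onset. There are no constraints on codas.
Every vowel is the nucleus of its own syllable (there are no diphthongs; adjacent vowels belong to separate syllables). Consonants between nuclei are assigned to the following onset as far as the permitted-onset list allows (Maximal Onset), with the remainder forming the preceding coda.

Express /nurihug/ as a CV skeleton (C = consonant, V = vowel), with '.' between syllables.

Nuclei (vowels): u, i, u → 3 syllables.
Between /u/ (V1) and /i/ (V2): /r/ is a single consonant, so it becomes the next onset.
Between /i/ (V2) and /u/ (V3): /h/ is a single consonant, so it becomes the next onset.
Putting it together: nu.ri.hug.
Mapping each syllable to C/V: /nu/ → CV, /ri/ → CV, /hug/ → CVC.

CV.CV.CVC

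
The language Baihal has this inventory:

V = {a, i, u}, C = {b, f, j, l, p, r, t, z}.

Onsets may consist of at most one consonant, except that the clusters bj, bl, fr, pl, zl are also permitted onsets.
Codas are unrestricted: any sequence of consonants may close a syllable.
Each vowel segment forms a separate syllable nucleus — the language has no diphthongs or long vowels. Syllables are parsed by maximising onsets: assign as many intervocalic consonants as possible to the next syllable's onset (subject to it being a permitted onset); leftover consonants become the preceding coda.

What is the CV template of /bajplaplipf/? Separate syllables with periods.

CVC.CCV.CCVCC

Vowels present: a, a, i; each is a nucleus, giving 3 syllables.
Between /a/ (V1) and /a/ (V2): /jpl/ splits as /j/ + /pl/ (/pl/ is the longest suffix that is a licit onset).
Between /a/ (V2) and /i/ (V3): cluster /pl/ — /pl/ is itself a permitted onset, so the whole cluster goes right; preceding coda = ∅.
Result: baj.pla.plipf.
Mapping each syllable to C/V: /baj/ → CVC, /pla/ → CCV, /plipf/ → CCVCC.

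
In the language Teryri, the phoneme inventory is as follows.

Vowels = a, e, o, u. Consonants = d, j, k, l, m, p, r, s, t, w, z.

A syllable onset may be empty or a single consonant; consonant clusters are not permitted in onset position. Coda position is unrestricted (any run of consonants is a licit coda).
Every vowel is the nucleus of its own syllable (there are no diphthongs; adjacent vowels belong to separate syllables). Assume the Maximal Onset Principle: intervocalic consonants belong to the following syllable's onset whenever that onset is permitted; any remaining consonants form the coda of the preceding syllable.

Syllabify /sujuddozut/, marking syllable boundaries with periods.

su.jud.do.zut

Nuclei (vowels): u, u, o, u → 4 syllables.
Between /u/ (V1) and /u/ (V2): just /j/ — single C goes to the following onset.
Between /u/ (V2) and /o/ (V3): /dd/ — longest licit onset from the right is /d/, leaving /d/ as coda.
Between /o/ (V3) and /u/ (V4): /z/ is a single consonant, so it becomes the next onset.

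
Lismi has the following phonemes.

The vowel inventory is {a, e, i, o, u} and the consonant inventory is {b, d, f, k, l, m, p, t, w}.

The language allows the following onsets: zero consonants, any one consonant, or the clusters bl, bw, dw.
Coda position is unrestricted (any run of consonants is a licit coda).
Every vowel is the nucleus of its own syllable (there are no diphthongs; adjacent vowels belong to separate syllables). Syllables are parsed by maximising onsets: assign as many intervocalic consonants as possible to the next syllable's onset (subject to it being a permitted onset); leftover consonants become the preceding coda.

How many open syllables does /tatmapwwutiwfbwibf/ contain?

1

The vowels are a, a, u, i, i — 5 nuclei, so 5 syllables.
σ1/σ2 boundary: /tm/; trying suffixes from longest down, /m/ is the first permitted one, so coda /t/ | onset /m/.
σ2/σ3 boundary: /pww/ — longest licit onset from the right is /w/, leaving /pw/ as coda.
σ3/σ4 boundary: just /t/ — single C goes to the following onset.
σ4/σ5 boundary: /wfbw/ splits as /wf/ + /bw/ (/bw/ is the longest suffix that is a licit onset).
Putting it together: tat.mapw.wu.tiwf.bwibf.
Classifying each syllable: /tat/ (closed), /mapw/ (closed), /wu/ (open), /tiwf/ (closed), /bwibf/ (closed).
Open syllables: 1.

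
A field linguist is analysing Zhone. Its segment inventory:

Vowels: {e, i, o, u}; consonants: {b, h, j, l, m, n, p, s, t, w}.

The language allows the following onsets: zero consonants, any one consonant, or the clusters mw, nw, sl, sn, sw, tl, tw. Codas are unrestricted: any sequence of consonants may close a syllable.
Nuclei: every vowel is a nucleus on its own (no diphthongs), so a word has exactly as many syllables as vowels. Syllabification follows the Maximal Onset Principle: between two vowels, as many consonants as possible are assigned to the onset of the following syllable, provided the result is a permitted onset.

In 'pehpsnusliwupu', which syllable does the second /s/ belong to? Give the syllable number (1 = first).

3

Vowels present: e, u, i, u, u; each is a nucleus, giving 5 syllables.
Between /e/ (V1) and /u/ (V2): /hpsn/ — longest licit onset from the right is /sn/, leaving /hp/ as coda.
Between /u/ (V2) and /i/ (V3): /sl/ is a licit onset in full, so it all attaches to the next syllable.
Between /i/ (V3) and /u/ (V4): /w/ → onset of the next syllable (single consonants are always licit onsets).
Between /u/ (V4) and /u/ (V5): /p/ → onset of the next syllable (single consonants are always licit onsets).
Result: pehp.snu.sli.wu.pu.
The second /s/ is in the onset of syllable 3 (/sli/).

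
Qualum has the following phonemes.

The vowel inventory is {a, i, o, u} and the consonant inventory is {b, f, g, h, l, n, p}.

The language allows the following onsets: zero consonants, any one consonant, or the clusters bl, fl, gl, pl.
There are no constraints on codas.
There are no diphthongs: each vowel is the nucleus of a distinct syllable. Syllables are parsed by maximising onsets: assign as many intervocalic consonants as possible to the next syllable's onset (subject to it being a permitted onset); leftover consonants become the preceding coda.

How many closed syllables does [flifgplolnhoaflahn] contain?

The vowels are i, o, o, a, a — 5 nuclei, so 5 syllables.
V1 /i/ – V2 /o/: /fgpl/ splits as /fg/ + /pl/ (/pl/ is the longest suffix that is a licit onset).
V2 /o/ – V3 /o/: /lnh/ — longest licit onset from the right is /h/, leaving /ln/ as coda.
V3 /o/ – V4 /a/: nothing intervenes; syllable break is V.V.
V4 /a/ – V5 /a/: /fl/ — entire cluster is a permitted onset → onset /fl/, coda ∅.
Syllabification: flifg.ploln.ho.a.flahn.
Classifying each syllable: /flifg/ (closed), /ploln/ (closed), /ho/ (open), /a/ (open), /flahn/ (closed).
Closed syllables: 3.

3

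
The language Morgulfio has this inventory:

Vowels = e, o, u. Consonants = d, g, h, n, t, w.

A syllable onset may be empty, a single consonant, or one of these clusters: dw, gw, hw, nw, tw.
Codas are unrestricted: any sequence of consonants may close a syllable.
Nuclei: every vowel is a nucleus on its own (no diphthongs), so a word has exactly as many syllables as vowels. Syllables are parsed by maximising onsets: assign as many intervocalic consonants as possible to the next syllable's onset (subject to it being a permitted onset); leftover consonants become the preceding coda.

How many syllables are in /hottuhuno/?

Nuclei (vowels): o, u, u, o → 4 syllables.

4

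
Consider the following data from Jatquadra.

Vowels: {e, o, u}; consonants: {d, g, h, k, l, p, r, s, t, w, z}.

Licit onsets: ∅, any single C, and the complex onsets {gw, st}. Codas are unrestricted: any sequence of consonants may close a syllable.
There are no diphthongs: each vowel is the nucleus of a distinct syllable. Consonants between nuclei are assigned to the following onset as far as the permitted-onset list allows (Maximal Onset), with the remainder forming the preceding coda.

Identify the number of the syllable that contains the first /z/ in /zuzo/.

1

Vowels present: u, o; each is a nucleus, giving 2 syllables.
/u…o/ gap (V1→V2): just /z/ — single C goes to the following onset.
Result: zu.zo.
The first /z/ is in the onset of syllable 1 (/zu/).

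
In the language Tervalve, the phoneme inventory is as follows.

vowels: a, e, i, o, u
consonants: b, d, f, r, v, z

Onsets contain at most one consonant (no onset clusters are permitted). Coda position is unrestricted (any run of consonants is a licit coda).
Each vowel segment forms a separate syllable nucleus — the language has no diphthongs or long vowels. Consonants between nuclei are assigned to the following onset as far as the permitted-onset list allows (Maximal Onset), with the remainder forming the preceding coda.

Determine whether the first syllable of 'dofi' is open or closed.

The vowels are o, i — 2 nuclei, so 2 syllables.
σ1/σ2 boundary: /f/ is a single consonant, so it becomes the next onset.
Syllabification: do.fi.
Syllable 1 is /do/; it ends in its nucleus with no coda, so it is open.

open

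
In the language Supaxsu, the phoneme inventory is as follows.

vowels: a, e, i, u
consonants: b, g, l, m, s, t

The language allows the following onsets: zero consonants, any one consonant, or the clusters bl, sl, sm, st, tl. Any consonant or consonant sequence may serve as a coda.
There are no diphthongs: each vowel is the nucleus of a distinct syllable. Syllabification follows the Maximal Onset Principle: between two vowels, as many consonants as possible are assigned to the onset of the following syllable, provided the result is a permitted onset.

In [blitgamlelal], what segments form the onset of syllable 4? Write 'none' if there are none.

l

Nuclei (vowels): i, a, e, a → 4 syllables.
Between /i/ (V1) and /a/ (V2): cluster /tg/ — the longest permitted-onset suffix is /g/; onset = /g/, preceding coda = /t/.
Between /a/ (V2) and /e/ (V3): /ml/ splits as /m/ + /l/ (/l/ is the longest suffix that is a licit onset).
Between /e/ (V3) and /a/ (V4): just /l/ — single C goes to the following onset.
Result: blit.gam.le.lal.
Syllable 4 is /lal/: onset /l/, nucleus /a/, coda /l/.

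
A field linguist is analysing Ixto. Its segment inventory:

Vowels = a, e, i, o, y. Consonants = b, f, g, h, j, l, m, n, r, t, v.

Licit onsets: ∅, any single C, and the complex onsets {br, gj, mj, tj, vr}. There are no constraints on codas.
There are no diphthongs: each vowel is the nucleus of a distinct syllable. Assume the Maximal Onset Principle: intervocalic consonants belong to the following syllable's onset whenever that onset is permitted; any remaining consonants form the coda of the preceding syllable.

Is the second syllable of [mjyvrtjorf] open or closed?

Vowels present: y, o; each is a nucleus, giving 2 syllables.
V1 /y/ – V2 /o/: cluster /vrtj/ — the longest permitted-onset suffix is /tj/; onset = /tj/, preceding coda = /vr/.
So the parse is mjyvr.tjorf.
Syllable 2 is /tjorf/ with coda /rf/, so it is closed.

closed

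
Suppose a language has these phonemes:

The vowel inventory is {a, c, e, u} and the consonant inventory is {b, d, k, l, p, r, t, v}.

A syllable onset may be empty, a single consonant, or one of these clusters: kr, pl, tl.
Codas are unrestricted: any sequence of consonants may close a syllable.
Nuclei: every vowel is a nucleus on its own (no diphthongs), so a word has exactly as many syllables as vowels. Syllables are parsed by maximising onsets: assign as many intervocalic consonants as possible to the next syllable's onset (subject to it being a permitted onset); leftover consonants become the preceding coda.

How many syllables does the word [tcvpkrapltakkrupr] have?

4

Nuclei (vowels): c, a, a, u → 4 syllables.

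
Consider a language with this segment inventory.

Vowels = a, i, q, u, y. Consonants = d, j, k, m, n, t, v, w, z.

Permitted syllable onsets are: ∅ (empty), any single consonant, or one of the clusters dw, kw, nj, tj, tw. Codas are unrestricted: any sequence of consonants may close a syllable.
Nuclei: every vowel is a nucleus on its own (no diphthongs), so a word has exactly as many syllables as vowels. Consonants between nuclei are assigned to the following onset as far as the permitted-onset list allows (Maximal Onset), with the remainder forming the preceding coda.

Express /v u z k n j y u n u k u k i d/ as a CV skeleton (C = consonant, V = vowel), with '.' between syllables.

CVCC.CCV.V.CV.CV.CVC

The vowels are u, y, u, u, u, i — 6 nuclei, so 6 syllables.
σ1/σ2 boundary: /zknj/; trying suffixes from longest down, /nj/ is the first permitted one, so coda /zk/ | onset /nj/.
σ2/σ3 boundary: nothing intervenes; syllable break is V.V.
σ3/σ4 boundary: just /n/ — single C goes to the following onset.
σ4/σ5 boundary: /k/ → onset of the next syllable (single consonants are always licit onsets).
σ5/σ6 boundary: /k/ is a single consonant, so it becomes the next onset.
Syllabification: vuzk.njy.u.nu.ku.kid.
Mapping each syllable to C/V: /vuzk/ → CVCC, /njy/ → CCV, /u/ → V, /nu/ → CV, /ku/ → CV, /kid/ → CVC.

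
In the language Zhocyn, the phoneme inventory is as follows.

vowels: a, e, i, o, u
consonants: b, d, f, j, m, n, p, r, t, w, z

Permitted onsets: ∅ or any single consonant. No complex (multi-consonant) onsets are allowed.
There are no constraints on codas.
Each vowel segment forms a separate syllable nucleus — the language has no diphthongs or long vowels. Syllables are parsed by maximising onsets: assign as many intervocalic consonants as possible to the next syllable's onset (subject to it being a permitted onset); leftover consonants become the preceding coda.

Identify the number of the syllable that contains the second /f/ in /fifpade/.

The vowels are i, a, e — 3 nuclei, so 3 syllables.
/i…a/ gap (V1→V2): /fp/; trying suffixes from longest down, /p/ is the first permitted one, so coda /f/ | onset /p/.
/a…e/ gap (V2→V3): just /d/ — single C goes to the following onset.
Putting it together: fif.pa.de.
The second /f/ is in the coda of syllable 1 (/fif/).

1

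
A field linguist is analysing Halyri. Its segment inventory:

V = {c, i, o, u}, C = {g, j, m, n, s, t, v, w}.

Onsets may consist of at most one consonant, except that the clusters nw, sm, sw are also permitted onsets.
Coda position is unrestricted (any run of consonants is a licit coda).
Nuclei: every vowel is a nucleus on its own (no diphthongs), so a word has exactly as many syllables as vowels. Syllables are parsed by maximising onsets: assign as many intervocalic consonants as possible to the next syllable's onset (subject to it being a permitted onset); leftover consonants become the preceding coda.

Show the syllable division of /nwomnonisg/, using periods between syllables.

The vowels are o, o, i — 3 nuclei, so 3 syllables.
σ1/σ2 boundary: /mn/ splits as /m/ + /n/ (/n/ is the longest suffix that is a licit onset).
σ2/σ3 boundary: /n/ → onset of the next syllable (single consonants are always licit onsets).

nwom.no.nisg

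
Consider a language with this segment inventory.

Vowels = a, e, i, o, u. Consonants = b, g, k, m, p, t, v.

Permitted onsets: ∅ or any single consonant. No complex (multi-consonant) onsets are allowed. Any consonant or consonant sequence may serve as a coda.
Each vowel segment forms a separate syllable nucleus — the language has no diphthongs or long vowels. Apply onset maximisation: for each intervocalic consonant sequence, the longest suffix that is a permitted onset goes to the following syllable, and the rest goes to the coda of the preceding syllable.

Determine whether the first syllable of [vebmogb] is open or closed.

The vowels are e, o — 2 nuclei, so 2 syllables.
/e…o/ gap (V1→V2): cluster /bm/ — the longest permitted-onset suffix is /m/; onset = /m/, preceding coda = /b/.
Putting it together: veb.mogb.
Syllable 1 is /veb/ with coda /b/, so it is closed.

closed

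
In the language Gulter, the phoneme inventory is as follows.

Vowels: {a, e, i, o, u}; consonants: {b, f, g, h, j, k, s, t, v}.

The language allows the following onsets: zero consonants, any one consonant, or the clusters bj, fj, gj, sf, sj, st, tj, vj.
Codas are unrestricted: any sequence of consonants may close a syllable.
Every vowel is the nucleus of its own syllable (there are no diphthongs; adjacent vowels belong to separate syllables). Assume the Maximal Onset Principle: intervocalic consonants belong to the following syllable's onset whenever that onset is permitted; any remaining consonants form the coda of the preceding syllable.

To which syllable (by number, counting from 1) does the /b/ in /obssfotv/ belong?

1

Vowels present: o, o; each is a nucleus, giving 2 syllables.
σ1/σ2 boundary: /bssf/ splits as /bs/ + /sf/ (/sf/ is the longest suffix that is a licit onset).
Putting it together: obs.sfotv.
The /b/ is in the coda of syllable 1 (/obs/).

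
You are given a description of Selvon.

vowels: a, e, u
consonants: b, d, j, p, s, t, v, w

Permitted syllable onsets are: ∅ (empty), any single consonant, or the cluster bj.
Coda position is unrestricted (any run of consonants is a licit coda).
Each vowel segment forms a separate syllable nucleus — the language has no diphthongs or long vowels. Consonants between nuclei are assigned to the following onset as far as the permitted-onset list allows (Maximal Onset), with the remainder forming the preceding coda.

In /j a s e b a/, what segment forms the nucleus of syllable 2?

e

Vowels present: a, e, a; each is a nucleus, giving 3 syllables.
The second nucleus (vowel 2 from the left) is /e/.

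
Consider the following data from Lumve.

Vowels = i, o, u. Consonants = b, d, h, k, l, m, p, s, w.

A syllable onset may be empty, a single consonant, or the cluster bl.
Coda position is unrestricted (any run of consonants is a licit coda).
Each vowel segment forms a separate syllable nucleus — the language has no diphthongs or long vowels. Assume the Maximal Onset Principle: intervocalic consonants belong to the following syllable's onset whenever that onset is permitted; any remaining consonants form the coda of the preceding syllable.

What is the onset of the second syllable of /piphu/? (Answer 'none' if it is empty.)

h

The vowels are i, u — 2 nuclei, so 2 syllables.
V1 /i/ – V2 /u/: /ph/ — longest licit onset from the right is /h/, leaving /p/ as coda.
So the parse is pip.hu.
Syllable 2 is /hu/: onset /h/, nucleus /u/, coda ∅.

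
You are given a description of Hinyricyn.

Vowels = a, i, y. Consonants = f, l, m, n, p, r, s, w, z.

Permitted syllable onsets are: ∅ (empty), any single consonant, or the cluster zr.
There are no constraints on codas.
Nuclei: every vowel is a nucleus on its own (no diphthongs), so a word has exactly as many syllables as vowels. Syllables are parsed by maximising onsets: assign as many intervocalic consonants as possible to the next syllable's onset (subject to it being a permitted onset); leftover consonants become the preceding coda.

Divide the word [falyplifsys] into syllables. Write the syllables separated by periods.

The vowels are a, y, i, y — 4 nuclei, so 4 syllables.
/a…y/ gap (V1→V2): /l/ is a single consonant, so it becomes the next onset.
/y…i/ gap (V2→V3): /pl/; trying suffixes from longest down, /l/ is the first permitted one, so coda /p/ | onset /l/.
/i…y/ gap (V3→V4): cluster /fs/ — the longest permitted-onset suffix is /s/; onset = /s/, preceding coda = /f/.

fa.lyp.lif.sys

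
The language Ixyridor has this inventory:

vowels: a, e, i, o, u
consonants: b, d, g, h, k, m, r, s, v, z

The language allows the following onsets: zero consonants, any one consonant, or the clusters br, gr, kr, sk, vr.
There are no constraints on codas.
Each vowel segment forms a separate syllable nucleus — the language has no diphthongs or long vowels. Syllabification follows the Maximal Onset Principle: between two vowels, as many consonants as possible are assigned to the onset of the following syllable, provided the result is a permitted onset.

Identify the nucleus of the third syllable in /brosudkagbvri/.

a

Vowels present: o, u, a, i; each is a nucleus, giving 4 syllables.
The third nucleus (vowel 3 from the left) is /a/.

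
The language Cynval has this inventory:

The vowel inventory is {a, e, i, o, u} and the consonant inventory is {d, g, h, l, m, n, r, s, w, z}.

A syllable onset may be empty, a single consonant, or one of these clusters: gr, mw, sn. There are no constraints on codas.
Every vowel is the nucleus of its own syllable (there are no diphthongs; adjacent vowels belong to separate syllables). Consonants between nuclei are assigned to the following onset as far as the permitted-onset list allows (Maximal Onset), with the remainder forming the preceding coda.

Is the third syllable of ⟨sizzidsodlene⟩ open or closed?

Vowels present: i, i, o, e, e; each is a nucleus, giving 5 syllables.
Between /i/ (V1) and /i/ (V2): cluster /zz/ — the longest permitted-onset suffix is /z/; onset = /z/, preceding coda = /z/.
Between /i/ (V2) and /o/ (V3): /ds/ — longest licit onset from the right is /s/, leaving /d/ as coda.
Between /o/ (V3) and /e/ (V4): /dl/ — longest licit onset from the right is /l/, leaving /d/ as coda.
Between /e/ (V4) and /e/ (V5): /n/ → onset of the next syllable (single consonants are always licit onsets).
So the parse is siz.zid.sod.le.ne.
Syllable 3 is /sod/ with coda /d/, so it is closed.

closed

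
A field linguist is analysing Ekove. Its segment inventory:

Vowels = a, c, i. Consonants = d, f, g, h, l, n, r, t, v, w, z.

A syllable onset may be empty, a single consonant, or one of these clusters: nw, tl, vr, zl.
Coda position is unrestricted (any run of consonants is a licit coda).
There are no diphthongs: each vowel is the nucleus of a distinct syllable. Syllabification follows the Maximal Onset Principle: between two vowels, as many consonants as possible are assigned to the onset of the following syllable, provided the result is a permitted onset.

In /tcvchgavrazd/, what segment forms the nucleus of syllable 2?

Nuclei (vowels): c, c, a, a → 4 syllables.
The second nucleus (vowel 2 from the left) is /c/.

c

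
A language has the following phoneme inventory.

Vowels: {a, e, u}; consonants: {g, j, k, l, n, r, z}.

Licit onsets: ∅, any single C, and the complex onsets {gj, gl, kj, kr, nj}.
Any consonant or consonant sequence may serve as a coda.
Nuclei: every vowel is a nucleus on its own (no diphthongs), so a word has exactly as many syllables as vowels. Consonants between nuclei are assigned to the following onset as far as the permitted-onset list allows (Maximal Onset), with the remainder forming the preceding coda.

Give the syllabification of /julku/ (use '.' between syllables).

jul.ku

Vowels present: u, u; each is a nucleus, giving 2 syllables.
σ1/σ2 boundary: /lk/ splits as /l/ + /k/ (/k/ is the longest suffix that is a licit onset).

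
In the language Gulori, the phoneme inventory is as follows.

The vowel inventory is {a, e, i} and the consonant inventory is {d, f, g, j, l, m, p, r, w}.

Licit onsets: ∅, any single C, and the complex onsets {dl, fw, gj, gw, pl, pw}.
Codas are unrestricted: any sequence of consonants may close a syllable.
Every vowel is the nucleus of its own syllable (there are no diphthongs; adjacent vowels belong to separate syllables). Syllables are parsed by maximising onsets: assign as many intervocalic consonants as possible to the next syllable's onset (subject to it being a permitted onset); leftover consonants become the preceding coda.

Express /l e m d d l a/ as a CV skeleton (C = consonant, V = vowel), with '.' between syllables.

CVCC.CCV

The vowels are e, a — 2 nuclei, so 2 syllables.
V1 /e/ – V2 /a/: cluster /mddl/ — the longest permitted-onset suffix is /dl/; onset = /dl/, preceding coda = /md/.
Result: lemd.dla.
Mapping each syllable to C/V: /lemd/ → CVCC, /dla/ → CCV.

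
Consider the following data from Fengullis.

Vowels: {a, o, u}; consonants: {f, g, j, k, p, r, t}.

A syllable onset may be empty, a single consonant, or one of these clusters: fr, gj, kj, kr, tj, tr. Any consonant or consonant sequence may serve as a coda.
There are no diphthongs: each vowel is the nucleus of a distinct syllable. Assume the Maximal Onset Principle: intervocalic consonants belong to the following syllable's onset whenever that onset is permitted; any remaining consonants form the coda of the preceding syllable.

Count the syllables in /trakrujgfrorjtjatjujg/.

Vowels present: a, u, o, a, u; each is a nucleus, giving 5 syllables.

5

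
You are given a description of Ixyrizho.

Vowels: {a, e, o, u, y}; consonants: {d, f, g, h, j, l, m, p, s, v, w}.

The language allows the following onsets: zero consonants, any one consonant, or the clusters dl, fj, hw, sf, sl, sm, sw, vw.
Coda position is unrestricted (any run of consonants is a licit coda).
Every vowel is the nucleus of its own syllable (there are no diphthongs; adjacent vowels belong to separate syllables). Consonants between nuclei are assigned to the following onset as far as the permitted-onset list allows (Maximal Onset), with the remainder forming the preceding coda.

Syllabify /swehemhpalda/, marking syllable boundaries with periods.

swe.hemh.pal.da

Vowels present: e, e, a, a; each is a nucleus, giving 4 syllables.
/e…e/ gap (V1→V2): /h/ is a single consonant, so it becomes the next onset.
/e…a/ gap (V2→V3): cluster /mhp/ — the longest permitted-onset suffix is /p/; onset = /p/, preceding coda = /mh/.
/a…a/ gap (V3→V4): /ld/; trying suffixes from longest down, /d/ is the first permitted one, so coda /l/ | onset /d/.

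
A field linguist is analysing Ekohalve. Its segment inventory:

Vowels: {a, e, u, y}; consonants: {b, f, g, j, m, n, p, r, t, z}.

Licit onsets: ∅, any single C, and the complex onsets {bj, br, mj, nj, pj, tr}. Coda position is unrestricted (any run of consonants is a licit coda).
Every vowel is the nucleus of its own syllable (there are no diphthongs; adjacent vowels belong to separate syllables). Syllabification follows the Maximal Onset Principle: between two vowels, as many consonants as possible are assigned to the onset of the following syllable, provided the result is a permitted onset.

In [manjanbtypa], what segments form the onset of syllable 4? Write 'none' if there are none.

p

Vowels present: a, a, y, a; each is a nucleus, giving 4 syllables.
Between /a/ (V1) and /a/ (V2): /nj/ is a licit onset in full, so it all attaches to the next syllable.
Between /a/ (V2) and /y/ (V3): /nbt/ — longest licit onset from the right is /t/, leaving /nb/ as coda.
Between /y/ (V3) and /a/ (V4): just /p/ — single C goes to the following onset.
Syllabification: ma.njanb.ty.pa.
Syllable 4 is /pa/: onset /p/, nucleus /a/, coda ∅.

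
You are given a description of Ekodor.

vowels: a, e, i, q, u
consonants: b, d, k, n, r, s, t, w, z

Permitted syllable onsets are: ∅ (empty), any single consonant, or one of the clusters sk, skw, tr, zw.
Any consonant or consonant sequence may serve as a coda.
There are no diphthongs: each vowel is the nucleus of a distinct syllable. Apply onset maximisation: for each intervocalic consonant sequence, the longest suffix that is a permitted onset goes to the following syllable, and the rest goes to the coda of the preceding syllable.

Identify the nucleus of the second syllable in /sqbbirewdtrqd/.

Nuclei (vowels): q, i, e, q → 4 syllables.
The second nucleus (vowel 2 from the left) is /i/.

i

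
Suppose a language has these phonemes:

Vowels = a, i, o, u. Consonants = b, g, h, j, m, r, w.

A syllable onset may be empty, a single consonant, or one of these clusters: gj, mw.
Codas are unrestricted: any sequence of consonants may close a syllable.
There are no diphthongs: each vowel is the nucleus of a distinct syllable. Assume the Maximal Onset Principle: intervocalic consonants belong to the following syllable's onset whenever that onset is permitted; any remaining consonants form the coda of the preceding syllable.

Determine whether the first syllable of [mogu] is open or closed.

open

Nuclei (vowels): o, u → 2 syllables.
Between /o/ (V1) and /u/ (V2): just /g/ — single C goes to the following onset.
Syllabification: mo.gu.
Syllable 1 is /mo/; it ends in its nucleus with no coda, so it is open.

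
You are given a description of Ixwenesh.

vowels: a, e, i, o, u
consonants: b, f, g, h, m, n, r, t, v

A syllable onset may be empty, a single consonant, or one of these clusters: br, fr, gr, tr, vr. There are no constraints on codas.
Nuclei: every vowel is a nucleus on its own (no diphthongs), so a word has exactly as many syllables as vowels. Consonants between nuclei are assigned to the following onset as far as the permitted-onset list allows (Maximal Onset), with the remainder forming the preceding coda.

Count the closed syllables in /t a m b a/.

1

Vowels present: a, a; each is a nucleus, giving 2 syllables.
V1 /a/ – V2 /a/: /mb/ splits as /m/ + /b/ (/b/ is the longest suffix that is a licit onset).
Syllabification: tam.ba.
Classifying each syllable: /tam/ (closed), /ba/ (open).
Closed syllables: 1.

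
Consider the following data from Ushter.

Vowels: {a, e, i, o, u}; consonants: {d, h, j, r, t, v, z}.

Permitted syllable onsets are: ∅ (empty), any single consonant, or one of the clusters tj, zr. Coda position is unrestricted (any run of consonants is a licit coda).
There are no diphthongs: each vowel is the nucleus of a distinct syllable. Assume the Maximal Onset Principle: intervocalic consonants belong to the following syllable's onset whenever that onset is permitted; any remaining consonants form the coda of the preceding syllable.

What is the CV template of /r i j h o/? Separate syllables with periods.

Vowels present: i, o; each is a nucleus, giving 2 syllables.
σ1/σ2 boundary: /jh/; trying suffixes from longest down, /h/ is the first permitted one, so coda /j/ | onset /h/.
So the parse is rij.ho.
Mapping each syllable to C/V: /rij/ → CVC, /ho/ → CV.

CVC.CV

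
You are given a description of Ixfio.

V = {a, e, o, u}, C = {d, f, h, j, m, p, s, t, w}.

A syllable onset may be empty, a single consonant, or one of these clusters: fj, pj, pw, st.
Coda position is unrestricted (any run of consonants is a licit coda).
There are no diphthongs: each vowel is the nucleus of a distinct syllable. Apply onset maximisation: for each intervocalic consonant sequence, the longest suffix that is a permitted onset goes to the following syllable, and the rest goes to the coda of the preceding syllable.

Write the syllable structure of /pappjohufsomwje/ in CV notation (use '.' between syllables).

CVC.CCV.CVC.CVCC.CV

Vowels present: a, o, u, o, e; each is a nucleus, giving 5 syllables.
V1 /a/ – V2 /o/: /ppj/ — longest licit onset from the right is /pj/, leaving /p/ as coda.
V2 /o/ – V3 /u/: /h/ → onset of the next syllable (single consonants are always licit onsets).
V3 /u/ – V4 /o/: cluster /fs/ — the longest permitted-onset suffix is /s/; onset = /s/, preceding coda = /f/.
V4 /o/ – V5 /e/: cluster /mwj/ — the longest permitted-onset suffix is /j/; onset = /j/, preceding coda = /mw/.
So the parse is pap.pjo.huf.somw.je.
Mapping each syllable to C/V: /pap/ → CVC, /pjo/ → CCV, /huf/ → CVC, /somw/ → CVCC, /je/ → CV.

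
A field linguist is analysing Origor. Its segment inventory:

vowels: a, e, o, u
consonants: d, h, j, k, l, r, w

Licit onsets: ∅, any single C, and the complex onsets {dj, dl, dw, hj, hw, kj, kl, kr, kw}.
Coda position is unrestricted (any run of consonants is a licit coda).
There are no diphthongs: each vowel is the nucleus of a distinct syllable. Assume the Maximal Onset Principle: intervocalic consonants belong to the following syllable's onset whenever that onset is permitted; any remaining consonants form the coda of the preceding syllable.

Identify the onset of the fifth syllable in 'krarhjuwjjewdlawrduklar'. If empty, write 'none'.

d

The vowels are a, u, e, a, u, a — 6 nuclei, so 6 syllables.
V1 /a/ – V2 /u/: /rhj/ — longest licit onset from the right is /hj/, leaving /r/ as coda.
V2 /u/ – V3 /e/: cluster /wjj/ — the longest permitted-onset suffix is /j/; onset = /j/, preceding coda = /wj/.
V3 /e/ – V4 /a/: /wdl/ splits as /w/ + /dl/ (/dl/ is the longest suffix that is a licit onset).
V4 /a/ – V5 /u/: cluster /wrd/ — the longest permitted-onset suffix is /d/; onset = /d/, preceding coda = /wr/.
V5 /u/ – V6 /a/: /kl/ — entire cluster is a permitted onset → onset /kl/, coda ∅.
Syllabification: krar.hjuwj.jew.dlawr.du.klar.
Syllable 5 is /du/: onset /d/, nucleus /u/, coda ∅.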